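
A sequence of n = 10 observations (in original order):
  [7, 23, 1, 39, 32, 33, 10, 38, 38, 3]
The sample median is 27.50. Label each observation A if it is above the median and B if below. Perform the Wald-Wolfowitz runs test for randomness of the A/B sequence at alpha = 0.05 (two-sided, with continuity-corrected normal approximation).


Step 1: Compute median = 27.50; label A = above, B = below.
Labels in order: BBBAAABAAB  (n_A = 5, n_B = 5)
Step 2: Count runs R = 5.
Step 3: Under H0 (random ordering), E[R] = 2*n_A*n_B/(n_A+n_B) + 1 = 2*5*5/10 + 1 = 6.0000.
        Var[R] = 2*n_A*n_B*(2*n_A*n_B - n_A - n_B) / ((n_A+n_B)^2 * (n_A+n_B-1)) = 2000/900 = 2.2222.
        SD[R] = 1.4907.
Step 4: Continuity-corrected z = (R + 0.5 - E[R]) / SD[R] = (5 + 0.5 - 6.0000) / 1.4907 = -0.3354.
Step 5: Two-sided p-value via normal approximation = 2*(1 - Phi(|z|)) = 0.737316.
Step 6: alpha = 0.05. fail to reject H0.

R = 5, z = -0.3354, p = 0.737316, fail to reject H0.


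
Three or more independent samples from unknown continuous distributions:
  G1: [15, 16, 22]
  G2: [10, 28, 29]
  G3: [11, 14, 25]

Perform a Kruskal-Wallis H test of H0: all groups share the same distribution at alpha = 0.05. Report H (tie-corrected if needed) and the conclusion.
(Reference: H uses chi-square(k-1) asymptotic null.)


Step 1: Combine all N = 9 observations and assign midranks.
sorted (value, group, rank): (10,G2,1), (11,G3,2), (14,G3,3), (15,G1,4), (16,G1,5), (22,G1,6), (25,G3,7), (28,G2,8), (29,G2,9)
Step 2: Sum ranks within each group.
R_1 = 15 (n_1 = 3)
R_2 = 18 (n_2 = 3)
R_3 = 12 (n_3 = 3)
Step 3: H = 12/(N(N+1)) * sum(R_i^2/n_i) - 3(N+1)
     = 12/(9*10) * (15^2/3 + 18^2/3 + 12^2/3) - 3*10
     = 0.133333 * 231 - 30
     = 0.800000.
Step 4: No ties, so H is used without correction.
Step 5: Under H0, H ~ chi^2(2); p-value = 0.670320.
Step 6: alpha = 0.05. fail to reject H0.

H = 0.8000, df = 2, p = 0.670320, fail to reject H0.


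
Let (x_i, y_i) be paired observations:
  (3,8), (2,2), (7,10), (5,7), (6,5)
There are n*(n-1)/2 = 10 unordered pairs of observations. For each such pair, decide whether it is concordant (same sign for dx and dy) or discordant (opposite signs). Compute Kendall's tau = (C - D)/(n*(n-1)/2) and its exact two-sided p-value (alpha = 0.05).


Step 1: Enumerate the 10 unordered pairs (i,j) with i<j and classify each by sign(x_j-x_i) * sign(y_j-y_i).
  (1,2):dx=-1,dy=-6->C; (1,3):dx=+4,dy=+2->C; (1,4):dx=+2,dy=-1->D; (1,5):dx=+3,dy=-3->D
  (2,3):dx=+5,dy=+8->C; (2,4):dx=+3,dy=+5->C; (2,5):dx=+4,dy=+3->C; (3,4):dx=-2,dy=-3->C
  (3,5):dx=-1,dy=-5->C; (4,5):dx=+1,dy=-2->D
Step 2: C = 7, D = 3, total pairs = 10.
Step 3: tau = (C - D)/(n(n-1)/2) = (7 - 3)/10 = 0.400000.
Step 4: Exact two-sided p-value (enumerate n! = 120 permutations of y under H0): p = 0.483333.
Step 5: alpha = 0.05. fail to reject H0.

tau_b = 0.4000 (C=7, D=3), p = 0.483333, fail to reject H0.


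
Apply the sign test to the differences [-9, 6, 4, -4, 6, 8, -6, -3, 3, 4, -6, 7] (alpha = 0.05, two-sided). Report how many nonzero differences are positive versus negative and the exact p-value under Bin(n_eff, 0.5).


Step 1: Discard zero differences. Original n = 12; n_eff = number of nonzero differences = 12.
Nonzero differences (with sign): -9, +6, +4, -4, +6, +8, -6, -3, +3, +4, -6, +7
Step 2: Count signs: positive = 7, negative = 5.
Step 3: Under H0: P(positive) = 0.5, so the number of positives S ~ Bin(12, 0.5).
Step 4: Two-sided exact p-value = sum of Bin(12,0.5) probabilities at or below the observed probability = 0.774414.
Step 5: alpha = 0.05. fail to reject H0.

n_eff = 12, pos = 7, neg = 5, p = 0.774414, fail to reject H0.


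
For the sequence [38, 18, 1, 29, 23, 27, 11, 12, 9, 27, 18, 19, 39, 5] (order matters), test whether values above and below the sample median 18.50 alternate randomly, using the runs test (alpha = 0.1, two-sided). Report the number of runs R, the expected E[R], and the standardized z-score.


Step 1: Compute median = 18.50; label A = above, B = below.
Labels in order: ABBAAABBBABAAB  (n_A = 7, n_B = 7)
Step 2: Count runs R = 8.
Step 3: Under H0 (random ordering), E[R] = 2*n_A*n_B/(n_A+n_B) + 1 = 2*7*7/14 + 1 = 8.0000.
        Var[R] = 2*n_A*n_B*(2*n_A*n_B - n_A - n_B) / ((n_A+n_B)^2 * (n_A+n_B-1)) = 8232/2548 = 3.2308.
        SD[R] = 1.7974.
Step 4: R = E[R], so z = 0 with no continuity correction.
Step 5: Two-sided p-value via normal approximation = 2*(1 - Phi(|z|)) = 1.000000.
Step 6: alpha = 0.1. fail to reject H0.

R = 8, z = 0.0000, p = 1.000000, fail to reject H0.


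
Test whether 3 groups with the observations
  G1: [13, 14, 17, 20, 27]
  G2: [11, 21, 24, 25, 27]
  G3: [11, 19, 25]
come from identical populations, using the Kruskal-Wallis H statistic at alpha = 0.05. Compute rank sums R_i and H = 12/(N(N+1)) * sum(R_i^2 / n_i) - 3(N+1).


Step 1: Combine all N = 13 observations and assign midranks.
sorted (value, group, rank): (11,G2,1.5), (11,G3,1.5), (13,G1,3), (14,G1,4), (17,G1,5), (19,G3,6), (20,G1,7), (21,G2,8), (24,G2,9), (25,G2,10.5), (25,G3,10.5), (27,G1,12.5), (27,G2,12.5)
Step 2: Sum ranks within each group.
R_1 = 31.5 (n_1 = 5)
R_2 = 41.5 (n_2 = 5)
R_3 = 18 (n_3 = 3)
Step 3: H = 12/(N(N+1)) * sum(R_i^2/n_i) - 3(N+1)
     = 12/(13*14) * (31.5^2/5 + 41.5^2/5 + 18^2/3) - 3*14
     = 0.065934 * 650.9 - 42
     = 0.916484.
Step 4: Ties present; correction factor C = 1 - 18/(13^3 - 13) = 0.991758. Corrected H = 0.916484 / 0.991758 = 0.924100.
Step 5: Under H0, H ~ chi^2(2); p-value = 0.629991.
Step 6: alpha = 0.05. fail to reject H0.

H = 0.9241, df = 2, p = 0.629991, fail to reject H0.


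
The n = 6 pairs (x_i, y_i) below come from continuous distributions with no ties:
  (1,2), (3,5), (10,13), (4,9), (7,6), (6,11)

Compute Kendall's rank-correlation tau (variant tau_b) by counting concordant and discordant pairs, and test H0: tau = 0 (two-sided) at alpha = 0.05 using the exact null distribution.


Step 1: Enumerate the 15 unordered pairs (i,j) with i<j and classify each by sign(x_j-x_i) * sign(y_j-y_i).
  (1,2):dx=+2,dy=+3->C; (1,3):dx=+9,dy=+11->C; (1,4):dx=+3,dy=+7->C; (1,5):dx=+6,dy=+4->C
  (1,6):dx=+5,dy=+9->C; (2,3):dx=+7,dy=+8->C; (2,4):dx=+1,dy=+4->C; (2,5):dx=+4,dy=+1->C
  (2,6):dx=+3,dy=+6->C; (3,4):dx=-6,dy=-4->C; (3,5):dx=-3,dy=-7->C; (3,6):dx=-4,dy=-2->C
  (4,5):dx=+3,dy=-3->D; (4,6):dx=+2,dy=+2->C; (5,6):dx=-1,dy=+5->D
Step 2: C = 13, D = 2, total pairs = 15.
Step 3: tau = (C - D)/(n(n-1)/2) = (13 - 2)/15 = 0.733333.
Step 4: Exact two-sided p-value (enumerate n! = 720 permutations of y under H0): p = 0.055556.
Step 5: alpha = 0.05. fail to reject H0.

tau_b = 0.7333 (C=13, D=2), p = 0.055556, fail to reject H0.


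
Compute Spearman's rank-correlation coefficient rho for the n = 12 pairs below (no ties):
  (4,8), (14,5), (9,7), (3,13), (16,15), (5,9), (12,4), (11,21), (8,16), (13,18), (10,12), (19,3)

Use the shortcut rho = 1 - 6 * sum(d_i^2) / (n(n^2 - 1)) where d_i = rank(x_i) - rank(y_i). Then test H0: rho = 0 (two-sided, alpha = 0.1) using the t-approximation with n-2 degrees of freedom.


Step 1: Rank x and y separately (midranks; no ties here).
rank(x): 4->2, 14->10, 9->5, 3->1, 16->11, 5->3, 12->8, 11->7, 8->4, 13->9, 10->6, 19->12
rank(y): 8->5, 5->3, 7->4, 13->8, 15->9, 9->6, 4->2, 21->12, 16->10, 18->11, 12->7, 3->1
Step 2: d_i = R_x(i) - R_y(i); compute d_i^2.
  (2-5)^2=9, (10-3)^2=49, (5-4)^2=1, (1-8)^2=49, (11-9)^2=4, (3-6)^2=9, (8-2)^2=36, (7-12)^2=25, (4-10)^2=36, (9-11)^2=4, (6-7)^2=1, (12-1)^2=121
sum(d^2) = 344.
Step 3: rho = 1 - 6*344 / (12*(12^2 - 1)) = 1 - 2064/1716 = -0.202797.
Step 4: Under H0, t = rho * sqrt((n-2)/(1-rho^2)) = -0.6549 ~ t(10).
Step 5: Two-sided p-value from the t-distribution with 10 df = 0.527302.
Step 6: alpha = 0.1. fail to reject H0.

rho = -0.2028, p = 0.527302, fail to reject H0 at alpha = 0.1.


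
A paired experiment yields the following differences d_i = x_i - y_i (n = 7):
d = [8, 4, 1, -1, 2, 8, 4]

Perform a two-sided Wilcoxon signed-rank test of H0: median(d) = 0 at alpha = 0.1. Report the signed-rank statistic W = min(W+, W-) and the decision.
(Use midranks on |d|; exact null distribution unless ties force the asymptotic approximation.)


Step 1: Drop any zero differences (none here) and take |d_i|.
|d| = [8, 4, 1, 1, 2, 8, 4]
Step 2: Midrank |d_i| (ties get averaged ranks).
ranks: |8|->6.5, |4|->4.5, |1|->1.5, |1|->1.5, |2|->3, |8|->6.5, |4|->4.5
Step 3: Attach original signs; sum ranks with positive sign and with negative sign.
W+ = 6.5 + 4.5 + 1.5 + 3 + 6.5 + 4.5 = 26.5
W- = 1.5 = 1.5
(Check: W+ + W- = 28 should equal n(n+1)/2 = 28.)
Step 4: Test statistic W = min(W+, W-) = 1.5.
Step 5: Ties in |d|, so use the tie-corrected normal approximation.
        E[W] = n(n+1)/4 = 7*8/4 = 14.
        Tie groups: |d|=1 (t=2), |d|=4 (t=2), |d|=8 (t=2); sum(t^3 - t) = 18.
        Var[W] = n(n+1)(2n+1)/24 - sum(t^3-t)/48 = 840/24 - 18/48 = 34.625.
        z = (W - E[W]) / sqrt(Var[W]) = (1.5 - 14) / 5.8843 = -2.1243.
        Two-sided p = 2*Phi(z) = 0.033645.
Step 6: alpha = 0.1. reject H0.

W+ = 26.5, W- = 1.5, W = min = 1.5, p = 0.033645, reject H0.


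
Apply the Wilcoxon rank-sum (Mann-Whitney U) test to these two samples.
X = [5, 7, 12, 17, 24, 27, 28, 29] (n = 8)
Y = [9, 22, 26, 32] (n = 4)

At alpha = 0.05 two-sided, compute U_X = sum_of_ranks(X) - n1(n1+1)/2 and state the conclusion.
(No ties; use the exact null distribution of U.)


Step 1: Combine and sort all 12 observations; assign midranks.
sorted (value, group): (5,X), (7,X), (9,Y), (12,X), (17,X), (22,Y), (24,X), (26,Y), (27,X), (28,X), (29,X), (32,Y)
ranks: 5->1, 7->2, 9->3, 12->4, 17->5, 22->6, 24->7, 26->8, 27->9, 28->10, 29->11, 32->12
Step 2: Rank sum for X: R1 = 1 + 2 + 4 + 5 + 7 + 9 + 10 + 11 = 49.
Step 3: U_X = R1 - n1(n1+1)/2 = 49 - 8*9/2 = 49 - 36 = 13.
       U_Y = n1*n2 - U_X = 32 - 13 = 19.
Step 4: No ties, so the exact null distribution of U (based on enumerating the C(12,8) = 495 equally likely rank assignments) gives the two-sided p-value.
Step 5: p-value = 0.682828; compare to alpha = 0.05. fail to reject H0.

U_X = 13, p = 0.682828, fail to reject H0 at alpha = 0.05.


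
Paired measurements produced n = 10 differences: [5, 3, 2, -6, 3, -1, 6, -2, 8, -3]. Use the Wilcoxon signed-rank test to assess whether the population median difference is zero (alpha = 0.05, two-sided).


Step 1: Drop any zero differences (none here) and take |d_i|.
|d| = [5, 3, 2, 6, 3, 1, 6, 2, 8, 3]
Step 2: Midrank |d_i| (ties get averaged ranks).
ranks: |5|->7, |3|->5, |2|->2.5, |6|->8.5, |3|->5, |1|->1, |6|->8.5, |2|->2.5, |8|->10, |3|->5
Step 3: Attach original signs; sum ranks with positive sign and with negative sign.
W+ = 7 + 5 + 2.5 + 5 + 8.5 + 10 = 38
W- = 8.5 + 1 + 2.5 + 5 = 17
(Check: W+ + W- = 55 should equal n(n+1)/2 = 55.)
Step 4: Test statistic W = min(W+, W-) = 17.
Step 5: Ties in |d|, so use the tie-corrected normal approximation.
        E[W] = n(n+1)/4 = 10*11/4 = 27.5.
        Tie groups: |d|=2 (t=2), |d|=3 (t=3), |d|=6 (t=2); sum(t^3 - t) = 36.
        Var[W] = n(n+1)(2n+1)/24 - sum(t^3-t)/48 = 2310/24 - 36/48 = 95.5.
        z = (W - E[W]) / sqrt(Var[W]) = (17 - 27.5) / 9.7724 = -1.0745.
        Two-sided p = 2*Phi(z) = 0.282619.
Step 6: alpha = 0.05. fail to reject H0.

W+ = 38, W- = 17, W = min = 17, p = 0.282619, fail to reject H0.


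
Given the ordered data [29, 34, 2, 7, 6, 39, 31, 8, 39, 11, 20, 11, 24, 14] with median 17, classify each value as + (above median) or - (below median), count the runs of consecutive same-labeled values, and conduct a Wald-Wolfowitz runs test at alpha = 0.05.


Step 1: Compute median = 17; label A = above, B = below.
Labels in order: AABBBAABABABAB  (n_A = 7, n_B = 7)
Step 2: Count runs R = 10.
Step 3: Under H0 (random ordering), E[R] = 2*n_A*n_B/(n_A+n_B) + 1 = 2*7*7/14 + 1 = 8.0000.
        Var[R] = 2*n_A*n_B*(2*n_A*n_B - n_A - n_B) / ((n_A+n_B)^2 * (n_A+n_B-1)) = 8232/2548 = 3.2308.
        SD[R] = 1.7974.
Step 4: Continuity-corrected z = (R - 0.5 - E[R]) / SD[R] = (10 - 0.5 - 8.0000) / 1.7974 = 0.8345.
Step 5: Two-sided p-value via normal approximation = 2*(1 - Phi(|z|)) = 0.403986.
Step 6: alpha = 0.05. fail to reject H0.

R = 10, z = 0.8345, p = 0.403986, fail to reject H0.


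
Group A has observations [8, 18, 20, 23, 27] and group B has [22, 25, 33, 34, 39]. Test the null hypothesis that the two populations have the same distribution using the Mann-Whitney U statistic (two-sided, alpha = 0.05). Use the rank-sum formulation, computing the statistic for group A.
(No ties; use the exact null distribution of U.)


Step 1: Combine and sort all 10 observations; assign midranks.
sorted (value, group): (8,X), (18,X), (20,X), (22,Y), (23,X), (25,Y), (27,X), (33,Y), (34,Y), (39,Y)
ranks: 8->1, 18->2, 20->3, 22->4, 23->5, 25->6, 27->7, 33->8, 34->9, 39->10
Step 2: Rank sum for X: R1 = 1 + 2 + 3 + 5 + 7 = 18.
Step 3: U_X = R1 - n1(n1+1)/2 = 18 - 5*6/2 = 18 - 15 = 3.
       U_Y = n1*n2 - U_X = 25 - 3 = 22.
Step 4: No ties, so the exact null distribution of U (based on enumerating the C(10,5) = 252 equally likely rank assignments) gives the two-sided p-value.
Step 5: p-value = 0.055556; compare to alpha = 0.05. fail to reject H0.

U_X = 3, p = 0.055556, fail to reject H0 at alpha = 0.05.


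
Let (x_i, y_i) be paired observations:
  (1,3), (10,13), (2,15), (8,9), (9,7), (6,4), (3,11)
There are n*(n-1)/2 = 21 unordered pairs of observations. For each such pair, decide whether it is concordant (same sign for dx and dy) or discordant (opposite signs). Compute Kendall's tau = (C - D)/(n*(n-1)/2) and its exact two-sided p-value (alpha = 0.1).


Step 1: Enumerate the 21 unordered pairs (i,j) with i<j and classify each by sign(x_j-x_i) * sign(y_j-y_i).
  (1,2):dx=+9,dy=+10->C; (1,3):dx=+1,dy=+12->C; (1,4):dx=+7,dy=+6->C; (1,5):dx=+8,dy=+4->C
  (1,6):dx=+5,dy=+1->C; (1,7):dx=+2,dy=+8->C; (2,3):dx=-8,dy=+2->D; (2,4):dx=-2,dy=-4->C
  (2,5):dx=-1,dy=-6->C; (2,6):dx=-4,dy=-9->C; (2,7):dx=-7,dy=-2->C; (3,4):dx=+6,dy=-6->D
  (3,5):dx=+7,dy=-8->D; (3,6):dx=+4,dy=-11->D; (3,7):dx=+1,dy=-4->D; (4,5):dx=+1,dy=-2->D
  (4,6):dx=-2,dy=-5->C; (4,7):dx=-5,dy=+2->D; (5,6):dx=-3,dy=-3->C; (5,7):dx=-6,dy=+4->D
  (6,7):dx=-3,dy=+7->D
Step 2: C = 12, D = 9, total pairs = 21.
Step 3: tau = (C - D)/(n(n-1)/2) = (12 - 9)/21 = 0.142857.
Step 4: Exact two-sided p-value (enumerate n! = 5040 permutations of y under H0): p = 0.772619.
Step 5: alpha = 0.1. fail to reject H0.

tau_b = 0.1429 (C=12, D=9), p = 0.772619, fail to reject H0.


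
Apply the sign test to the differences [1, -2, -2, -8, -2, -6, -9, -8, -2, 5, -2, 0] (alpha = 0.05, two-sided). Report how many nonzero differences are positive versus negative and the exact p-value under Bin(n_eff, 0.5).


Step 1: Discard zero differences. Original n = 12; n_eff = number of nonzero differences = 11.
Nonzero differences (with sign): +1, -2, -2, -8, -2, -6, -9, -8, -2, +5, -2
Step 2: Count signs: positive = 2, negative = 9.
Step 3: Under H0: P(positive) = 0.5, so the number of positives S ~ Bin(11, 0.5).
Step 4: Two-sided exact p-value = sum of Bin(11,0.5) probabilities at or below the observed probability = 0.065430.
Step 5: alpha = 0.05. fail to reject H0.

n_eff = 11, pos = 2, neg = 9, p = 0.065430, fail to reject H0.


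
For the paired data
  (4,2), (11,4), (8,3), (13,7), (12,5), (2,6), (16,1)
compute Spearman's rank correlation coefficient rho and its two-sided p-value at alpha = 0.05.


Step 1: Rank x and y separately (midranks; no ties here).
rank(x): 4->2, 11->4, 8->3, 13->6, 12->5, 2->1, 16->7
rank(y): 2->2, 4->4, 3->3, 7->7, 5->5, 6->6, 1->1
Step 2: d_i = R_x(i) - R_y(i); compute d_i^2.
  (2-2)^2=0, (4-4)^2=0, (3-3)^2=0, (6-7)^2=1, (5-5)^2=0, (1-6)^2=25, (7-1)^2=36
sum(d^2) = 62.
Step 3: rho = 1 - 6*62 / (7*(7^2 - 1)) = 1 - 372/336 = -0.107143.
Step 4: Under H0, t = rho * sqrt((n-2)/(1-rho^2)) = -0.2410 ~ t(5).
Step 5: Two-sided p-value from the t-distribution with 5 df = 0.819151.
Step 6: alpha = 0.05. fail to reject H0.

rho = -0.1071, p = 0.819151, fail to reject H0 at alpha = 0.05.


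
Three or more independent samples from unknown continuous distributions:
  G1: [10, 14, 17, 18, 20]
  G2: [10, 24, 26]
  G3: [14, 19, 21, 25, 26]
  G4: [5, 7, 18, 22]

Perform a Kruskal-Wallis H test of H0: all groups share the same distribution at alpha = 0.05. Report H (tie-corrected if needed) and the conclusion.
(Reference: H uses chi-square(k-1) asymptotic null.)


Step 1: Combine all N = 17 observations and assign midranks.
sorted (value, group, rank): (5,G4,1), (7,G4,2), (10,G1,3.5), (10,G2,3.5), (14,G1,5.5), (14,G3,5.5), (17,G1,7), (18,G1,8.5), (18,G4,8.5), (19,G3,10), (20,G1,11), (21,G3,12), (22,G4,13), (24,G2,14), (25,G3,15), (26,G2,16.5), (26,G3,16.5)
Step 2: Sum ranks within each group.
R_1 = 35.5 (n_1 = 5)
R_2 = 34 (n_2 = 3)
R_3 = 59 (n_3 = 5)
R_4 = 24.5 (n_4 = 4)
Step 3: H = 12/(N(N+1)) * sum(R_i^2/n_i) - 3(N+1)
     = 12/(17*18) * (35.5^2/5 + 34^2/3 + 59^2/5 + 24.5^2/4) - 3*18
     = 0.039216 * 1483.65 - 54
     = 4.182190.
Step 4: Ties present; correction factor C = 1 - 24/(17^3 - 17) = 0.995098. Corrected H = 4.182190 / 0.995098 = 4.202791.
Step 5: Under H0, H ~ chi^2(3); p-value = 0.240383.
Step 6: alpha = 0.05. fail to reject H0.

H = 4.2028, df = 3, p = 0.240383, fail to reject H0.


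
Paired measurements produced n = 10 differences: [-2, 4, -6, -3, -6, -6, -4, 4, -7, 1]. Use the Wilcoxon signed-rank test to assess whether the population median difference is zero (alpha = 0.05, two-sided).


Step 1: Drop any zero differences (none here) and take |d_i|.
|d| = [2, 4, 6, 3, 6, 6, 4, 4, 7, 1]
Step 2: Midrank |d_i| (ties get averaged ranks).
ranks: |2|->2, |4|->5, |6|->8, |3|->3, |6|->8, |6|->8, |4|->5, |4|->5, |7|->10, |1|->1
Step 3: Attach original signs; sum ranks with positive sign and with negative sign.
W+ = 5 + 5 + 1 = 11
W- = 2 + 8 + 3 + 8 + 8 + 5 + 10 = 44
(Check: W+ + W- = 55 should equal n(n+1)/2 = 55.)
Step 4: Test statistic W = min(W+, W-) = 11.
Step 5: Ties in |d|, so use the tie-corrected normal approximation.
        E[W] = n(n+1)/4 = 10*11/4 = 27.5.
        Tie groups: |d|=4 (t=3), |d|=6 (t=3); sum(t^3 - t) = 48.
        Var[W] = n(n+1)(2n+1)/24 - sum(t^3-t)/48 = 2310/24 - 48/48 = 95.25.
        z = (W - E[W]) / sqrt(Var[W]) = (11 - 27.5) / 9.7596 = -1.6906.
        Two-sided p = 2*Phi(z) = 0.090905.
Step 6: alpha = 0.05. fail to reject H0.

W+ = 11, W- = 44, W = min = 11, p = 0.090905, fail to reject H0.


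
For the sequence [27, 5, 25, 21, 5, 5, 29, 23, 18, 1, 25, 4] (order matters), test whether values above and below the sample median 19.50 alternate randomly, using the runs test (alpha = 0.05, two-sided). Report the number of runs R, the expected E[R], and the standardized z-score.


Step 1: Compute median = 19.50; label A = above, B = below.
Labels in order: ABAABBAABBAB  (n_A = 6, n_B = 6)
Step 2: Count runs R = 8.
Step 3: Under H0 (random ordering), E[R] = 2*n_A*n_B/(n_A+n_B) + 1 = 2*6*6/12 + 1 = 7.0000.
        Var[R] = 2*n_A*n_B*(2*n_A*n_B - n_A - n_B) / ((n_A+n_B)^2 * (n_A+n_B-1)) = 4320/1584 = 2.7273.
        SD[R] = 1.6514.
Step 4: Continuity-corrected z = (R - 0.5 - E[R]) / SD[R] = (8 - 0.5 - 7.0000) / 1.6514 = 0.3028.
Step 5: Two-sided p-value via normal approximation = 2*(1 - Phi(|z|)) = 0.762069.
Step 6: alpha = 0.05. fail to reject H0.

R = 8, z = 0.3028, p = 0.762069, fail to reject H0.


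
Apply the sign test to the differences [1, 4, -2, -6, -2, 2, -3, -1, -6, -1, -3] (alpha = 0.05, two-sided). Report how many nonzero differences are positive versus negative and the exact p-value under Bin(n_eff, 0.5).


Step 1: Discard zero differences. Original n = 11; n_eff = number of nonzero differences = 11.
Nonzero differences (with sign): +1, +4, -2, -6, -2, +2, -3, -1, -6, -1, -3
Step 2: Count signs: positive = 3, negative = 8.
Step 3: Under H0: P(positive) = 0.5, so the number of positives S ~ Bin(11, 0.5).
Step 4: Two-sided exact p-value = sum of Bin(11,0.5) probabilities at or below the observed probability = 0.226562.
Step 5: alpha = 0.05. fail to reject H0.

n_eff = 11, pos = 3, neg = 8, p = 0.226562, fail to reject H0.


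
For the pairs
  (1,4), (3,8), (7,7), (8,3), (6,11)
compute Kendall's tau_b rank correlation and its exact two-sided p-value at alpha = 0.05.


Step 1: Enumerate the 10 unordered pairs (i,j) with i<j and classify each by sign(x_j-x_i) * sign(y_j-y_i).
  (1,2):dx=+2,dy=+4->C; (1,3):dx=+6,dy=+3->C; (1,4):dx=+7,dy=-1->D; (1,5):dx=+5,dy=+7->C
  (2,3):dx=+4,dy=-1->D; (2,4):dx=+5,dy=-5->D; (2,5):dx=+3,dy=+3->C; (3,4):dx=+1,dy=-4->D
  (3,5):dx=-1,dy=+4->D; (4,5):dx=-2,dy=+8->D
Step 2: C = 4, D = 6, total pairs = 10.
Step 3: tau = (C - D)/(n(n-1)/2) = (4 - 6)/10 = -0.200000.
Step 4: Exact two-sided p-value (enumerate n! = 120 permutations of y under H0): p = 0.816667.
Step 5: alpha = 0.05. fail to reject H0.

tau_b = -0.2000 (C=4, D=6), p = 0.816667, fail to reject H0.


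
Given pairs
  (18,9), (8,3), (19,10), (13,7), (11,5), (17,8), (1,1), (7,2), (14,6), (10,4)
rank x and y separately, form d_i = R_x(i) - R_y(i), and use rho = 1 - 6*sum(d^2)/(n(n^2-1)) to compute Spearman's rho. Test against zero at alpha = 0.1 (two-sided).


Step 1: Rank x and y separately (midranks; no ties here).
rank(x): 18->9, 8->3, 19->10, 13->6, 11->5, 17->8, 1->1, 7->2, 14->7, 10->4
rank(y): 9->9, 3->3, 10->10, 7->7, 5->5, 8->8, 1->1, 2->2, 6->6, 4->4
Step 2: d_i = R_x(i) - R_y(i); compute d_i^2.
  (9-9)^2=0, (3-3)^2=0, (10-10)^2=0, (6-7)^2=1, (5-5)^2=0, (8-8)^2=0, (1-1)^2=0, (2-2)^2=0, (7-6)^2=1, (4-4)^2=0
sum(d^2) = 2.
Step 3: rho = 1 - 6*2 / (10*(10^2 - 1)) = 1 - 12/990 = 0.987879.
Step 4: Under H0, t = rho * sqrt((n-2)/(1-rho^2)) = 18.0003 ~ t(8).
Step 5: Two-sided p-value from the t-distribution with 8 df = 0.000000.
Step 6: alpha = 0.1. reject H0.

rho = 0.9879, p = 0.000000, reject H0 at alpha = 0.1.


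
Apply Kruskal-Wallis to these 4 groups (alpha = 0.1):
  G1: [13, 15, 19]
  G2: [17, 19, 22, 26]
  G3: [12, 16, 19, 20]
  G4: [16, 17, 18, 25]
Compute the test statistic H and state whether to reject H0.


Step 1: Combine all N = 15 observations and assign midranks.
sorted (value, group, rank): (12,G3,1), (13,G1,2), (15,G1,3), (16,G3,4.5), (16,G4,4.5), (17,G2,6.5), (17,G4,6.5), (18,G4,8), (19,G1,10), (19,G2,10), (19,G3,10), (20,G3,12), (22,G2,13), (25,G4,14), (26,G2,15)
Step 2: Sum ranks within each group.
R_1 = 15 (n_1 = 3)
R_2 = 44.5 (n_2 = 4)
R_3 = 27.5 (n_3 = 4)
R_4 = 33 (n_4 = 4)
Step 3: H = 12/(N(N+1)) * sum(R_i^2/n_i) - 3(N+1)
     = 12/(15*16) * (15^2/3 + 44.5^2/4 + 27.5^2/4 + 33^2/4) - 3*16
     = 0.050000 * 1031.38 - 48
     = 3.568750.
Step 4: Ties present; correction factor C = 1 - 36/(15^3 - 15) = 0.989286. Corrected H = 3.568750 / 0.989286 = 3.607401.
Step 5: Under H0, H ~ chi^2(3); p-value = 0.307097.
Step 6: alpha = 0.1. fail to reject H0.

H = 3.6074, df = 3, p = 0.307097, fail to reject H0.


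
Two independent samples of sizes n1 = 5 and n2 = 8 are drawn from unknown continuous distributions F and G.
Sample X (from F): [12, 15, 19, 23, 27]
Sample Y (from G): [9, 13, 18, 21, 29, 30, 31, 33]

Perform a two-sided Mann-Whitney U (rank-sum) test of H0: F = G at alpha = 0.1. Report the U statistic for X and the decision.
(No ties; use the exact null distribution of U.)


Step 1: Combine and sort all 13 observations; assign midranks.
sorted (value, group): (9,Y), (12,X), (13,Y), (15,X), (18,Y), (19,X), (21,Y), (23,X), (27,X), (29,Y), (30,Y), (31,Y), (33,Y)
ranks: 9->1, 12->2, 13->3, 15->4, 18->5, 19->6, 21->7, 23->8, 27->9, 29->10, 30->11, 31->12, 33->13
Step 2: Rank sum for X: R1 = 2 + 4 + 6 + 8 + 9 = 29.
Step 3: U_X = R1 - n1(n1+1)/2 = 29 - 5*6/2 = 29 - 15 = 14.
       U_Y = n1*n2 - U_X = 40 - 14 = 26.
Step 4: No ties, so the exact null distribution of U (based on enumerating the C(13,5) = 1287 equally likely rank assignments) gives the two-sided p-value.
Step 5: p-value = 0.435120; compare to alpha = 0.1. fail to reject H0.

U_X = 14, p = 0.435120, fail to reject H0 at alpha = 0.1.


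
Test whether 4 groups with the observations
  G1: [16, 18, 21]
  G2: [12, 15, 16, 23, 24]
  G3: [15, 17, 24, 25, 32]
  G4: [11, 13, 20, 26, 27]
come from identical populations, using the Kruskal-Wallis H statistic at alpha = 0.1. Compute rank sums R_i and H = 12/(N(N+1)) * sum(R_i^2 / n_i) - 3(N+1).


Step 1: Combine all N = 18 observations and assign midranks.
sorted (value, group, rank): (11,G4,1), (12,G2,2), (13,G4,3), (15,G2,4.5), (15,G3,4.5), (16,G1,6.5), (16,G2,6.5), (17,G3,8), (18,G1,9), (20,G4,10), (21,G1,11), (23,G2,12), (24,G2,13.5), (24,G3,13.5), (25,G3,15), (26,G4,16), (27,G4,17), (32,G3,18)
Step 2: Sum ranks within each group.
R_1 = 26.5 (n_1 = 3)
R_2 = 38.5 (n_2 = 5)
R_3 = 59 (n_3 = 5)
R_4 = 47 (n_4 = 5)
Step 3: H = 12/(N(N+1)) * sum(R_i^2/n_i) - 3(N+1)
     = 12/(18*19) * (26.5^2/3 + 38.5^2/5 + 59^2/5 + 47^2/5) - 3*19
     = 0.035088 * 1668.53 - 57
     = 1.545029.
Step 4: Ties present; correction factor C = 1 - 18/(18^3 - 18) = 0.996904. Corrected H = 1.545029 / 0.996904 = 1.549827.
Step 5: Under H0, H ~ chi^2(3); p-value = 0.670819.
Step 6: alpha = 0.1. fail to reject H0.

H = 1.5498, df = 3, p = 0.670819, fail to reject H0.


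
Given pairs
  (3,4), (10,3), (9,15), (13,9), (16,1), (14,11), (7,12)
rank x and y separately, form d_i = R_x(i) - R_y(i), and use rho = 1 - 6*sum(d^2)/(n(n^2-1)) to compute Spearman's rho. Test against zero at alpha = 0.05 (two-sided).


Step 1: Rank x and y separately (midranks; no ties here).
rank(x): 3->1, 10->4, 9->3, 13->5, 16->7, 14->6, 7->2
rank(y): 4->3, 3->2, 15->7, 9->4, 1->1, 11->5, 12->6
Step 2: d_i = R_x(i) - R_y(i); compute d_i^2.
  (1-3)^2=4, (4-2)^2=4, (3-7)^2=16, (5-4)^2=1, (7-1)^2=36, (6-5)^2=1, (2-6)^2=16
sum(d^2) = 78.
Step 3: rho = 1 - 6*78 / (7*(7^2 - 1)) = 1 - 468/336 = -0.392857.
Step 4: Under H0, t = rho * sqrt((n-2)/(1-rho^2)) = -0.9553 ~ t(5).
Step 5: Two-sided p-value from the t-distribution with 5 df = 0.383317.
Step 6: alpha = 0.05. fail to reject H0.

rho = -0.3929, p = 0.383317, fail to reject H0 at alpha = 0.05.


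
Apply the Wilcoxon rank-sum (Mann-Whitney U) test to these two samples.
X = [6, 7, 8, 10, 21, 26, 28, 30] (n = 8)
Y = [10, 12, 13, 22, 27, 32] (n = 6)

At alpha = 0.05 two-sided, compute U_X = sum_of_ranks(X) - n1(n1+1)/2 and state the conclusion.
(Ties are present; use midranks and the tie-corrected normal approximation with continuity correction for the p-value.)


Step 1: Combine and sort all 14 observations; assign midranks.
sorted (value, group): (6,X), (7,X), (8,X), (10,X), (10,Y), (12,Y), (13,Y), (21,X), (22,Y), (26,X), (27,Y), (28,X), (30,X), (32,Y)
ranks: 6->1, 7->2, 8->3, 10->4.5, 10->4.5, 12->6, 13->7, 21->8, 22->9, 26->10, 27->11, 28->12, 30->13, 32->14
Step 2: Rank sum for X: R1 = 1 + 2 + 3 + 4.5 + 8 + 10 + 12 + 13 = 53.5.
Step 3: U_X = R1 - n1(n1+1)/2 = 53.5 - 8*9/2 = 53.5 - 36 = 17.5.
       U_Y = n1*n2 - U_X = 48 - 17.5 = 30.5.
Step 4: Ties are present, so use the tie-corrected normal approximation (with continuity correction) for the p-value.
Step 5: p-value = 0.438074; compare to alpha = 0.05. fail to reject H0.

U_X = 17.5, p = 0.438074, fail to reject H0 at alpha = 0.05.


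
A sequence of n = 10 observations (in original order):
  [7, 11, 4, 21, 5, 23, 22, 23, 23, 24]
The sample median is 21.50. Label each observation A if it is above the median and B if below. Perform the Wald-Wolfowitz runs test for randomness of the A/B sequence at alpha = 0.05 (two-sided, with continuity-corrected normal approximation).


Step 1: Compute median = 21.50; label A = above, B = below.
Labels in order: BBBBBAAAAA  (n_A = 5, n_B = 5)
Step 2: Count runs R = 2.
Step 3: Under H0 (random ordering), E[R] = 2*n_A*n_B/(n_A+n_B) + 1 = 2*5*5/10 + 1 = 6.0000.
        Var[R] = 2*n_A*n_B*(2*n_A*n_B - n_A - n_B) / ((n_A+n_B)^2 * (n_A+n_B-1)) = 2000/900 = 2.2222.
        SD[R] = 1.4907.
Step 4: Continuity-corrected z = (R + 0.5 - E[R]) / SD[R] = (2 + 0.5 - 6.0000) / 1.4907 = -2.3479.
Step 5: Two-sided p-value via normal approximation = 2*(1 - Phi(|z|)) = 0.018881.
Step 6: alpha = 0.05. reject H0.

R = 2, z = -2.3479, p = 0.018881, reject H0.


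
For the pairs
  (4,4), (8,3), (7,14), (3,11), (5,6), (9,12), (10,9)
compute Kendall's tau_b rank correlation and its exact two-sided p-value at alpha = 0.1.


Step 1: Enumerate the 21 unordered pairs (i,j) with i<j and classify each by sign(x_j-x_i) * sign(y_j-y_i).
  (1,2):dx=+4,dy=-1->D; (1,3):dx=+3,dy=+10->C; (1,4):dx=-1,dy=+7->D; (1,5):dx=+1,dy=+2->C
  (1,6):dx=+5,dy=+8->C; (1,7):dx=+6,dy=+5->C; (2,3):dx=-1,dy=+11->D; (2,4):dx=-5,dy=+8->D
  (2,5):dx=-3,dy=+3->D; (2,6):dx=+1,dy=+9->C; (2,7):dx=+2,dy=+6->C; (3,4):dx=-4,dy=-3->C
  (3,5):dx=-2,dy=-8->C; (3,6):dx=+2,dy=-2->D; (3,7):dx=+3,dy=-5->D; (4,5):dx=+2,dy=-5->D
  (4,6):dx=+6,dy=+1->C; (4,7):dx=+7,dy=-2->D; (5,6):dx=+4,dy=+6->C; (5,7):dx=+5,dy=+3->C
  (6,7):dx=+1,dy=-3->D
Step 2: C = 11, D = 10, total pairs = 21.
Step 3: tau = (C - D)/(n(n-1)/2) = (11 - 10)/21 = 0.047619.
Step 4: Exact two-sided p-value (enumerate n! = 5040 permutations of y under H0): p = 1.000000.
Step 5: alpha = 0.1. fail to reject H0.

tau_b = 0.0476 (C=11, D=10), p = 1.000000, fail to reject H0.


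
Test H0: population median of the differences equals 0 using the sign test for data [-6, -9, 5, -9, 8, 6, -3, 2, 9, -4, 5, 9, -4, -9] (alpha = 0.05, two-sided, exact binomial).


Step 1: Discard zero differences. Original n = 14; n_eff = number of nonzero differences = 14.
Nonzero differences (with sign): -6, -9, +5, -9, +8, +6, -3, +2, +9, -4, +5, +9, -4, -9
Step 2: Count signs: positive = 7, negative = 7.
Step 3: Under H0: P(positive) = 0.5, so the number of positives S ~ Bin(14, 0.5).
Step 4: Two-sided exact p-value = sum of Bin(14,0.5) probabilities at or below the observed probability = 1.000000.
Step 5: alpha = 0.05. fail to reject H0.

n_eff = 14, pos = 7, neg = 7, p = 1.000000, fail to reject H0.


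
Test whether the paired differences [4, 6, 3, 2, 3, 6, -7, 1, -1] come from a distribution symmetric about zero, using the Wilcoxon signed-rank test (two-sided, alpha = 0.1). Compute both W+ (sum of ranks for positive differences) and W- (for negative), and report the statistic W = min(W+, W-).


Step 1: Drop any zero differences (none here) and take |d_i|.
|d| = [4, 6, 3, 2, 3, 6, 7, 1, 1]
Step 2: Midrank |d_i| (ties get averaged ranks).
ranks: |4|->6, |6|->7.5, |3|->4.5, |2|->3, |3|->4.5, |6|->7.5, |7|->9, |1|->1.5, |1|->1.5
Step 3: Attach original signs; sum ranks with positive sign and with negative sign.
W+ = 6 + 7.5 + 4.5 + 3 + 4.5 + 7.5 + 1.5 = 34.5
W- = 9 + 1.5 = 10.5
(Check: W+ + W- = 45 should equal n(n+1)/2 = 45.)
Step 4: Test statistic W = min(W+, W-) = 10.5.
Step 5: Ties in |d|, so use the tie-corrected normal approximation.
        E[W] = n(n+1)/4 = 9*10/4 = 22.5.
        Tie groups: |d|=1 (t=2), |d|=3 (t=2), |d|=6 (t=2); sum(t^3 - t) = 18.
        Var[W] = n(n+1)(2n+1)/24 - sum(t^3-t)/48 = 1710/24 - 18/48 = 70.875.
        z = (W - E[W]) / sqrt(Var[W]) = (10.5 - 22.5) / 8.4187 = -1.4254.
        Two-sided p = 2*Phi(z) = 0.154044.
Step 6: alpha = 0.1. fail to reject H0.

W+ = 34.5, W- = 10.5, W = min = 10.5, p = 0.154044, fail to reject H0.


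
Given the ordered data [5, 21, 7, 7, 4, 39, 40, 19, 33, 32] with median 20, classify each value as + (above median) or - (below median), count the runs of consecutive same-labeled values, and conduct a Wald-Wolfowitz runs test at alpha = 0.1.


Step 1: Compute median = 20; label A = above, B = below.
Labels in order: BABBBAABAA  (n_A = 5, n_B = 5)
Step 2: Count runs R = 6.
Step 3: Under H0 (random ordering), E[R] = 2*n_A*n_B/(n_A+n_B) + 1 = 2*5*5/10 + 1 = 6.0000.
        Var[R] = 2*n_A*n_B*(2*n_A*n_B - n_A - n_B) / ((n_A+n_B)^2 * (n_A+n_B-1)) = 2000/900 = 2.2222.
        SD[R] = 1.4907.
Step 4: R = E[R], so z = 0 with no continuity correction.
Step 5: Two-sided p-value via normal approximation = 2*(1 - Phi(|z|)) = 1.000000.
Step 6: alpha = 0.1. fail to reject H0.

R = 6, z = 0.0000, p = 1.000000, fail to reject H0.


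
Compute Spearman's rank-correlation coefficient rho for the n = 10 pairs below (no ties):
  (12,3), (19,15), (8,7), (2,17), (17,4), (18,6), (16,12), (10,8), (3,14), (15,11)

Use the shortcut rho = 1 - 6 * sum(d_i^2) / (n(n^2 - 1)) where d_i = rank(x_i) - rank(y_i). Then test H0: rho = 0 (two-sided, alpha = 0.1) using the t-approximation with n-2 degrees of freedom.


Step 1: Rank x and y separately (midranks; no ties here).
rank(x): 12->5, 19->10, 8->3, 2->1, 17->8, 18->9, 16->7, 10->4, 3->2, 15->6
rank(y): 3->1, 15->9, 7->4, 17->10, 4->2, 6->3, 12->7, 8->5, 14->8, 11->6
Step 2: d_i = R_x(i) - R_y(i); compute d_i^2.
  (5-1)^2=16, (10-9)^2=1, (3-4)^2=1, (1-10)^2=81, (8-2)^2=36, (9-3)^2=36, (7-7)^2=0, (4-5)^2=1, (2-8)^2=36, (6-6)^2=0
sum(d^2) = 208.
Step 3: rho = 1 - 6*208 / (10*(10^2 - 1)) = 1 - 1248/990 = -0.260606.
Step 4: Under H0, t = rho * sqrt((n-2)/(1-rho^2)) = -0.7635 ~ t(8).
Step 5: Two-sided p-value from the t-distribution with 8 df = 0.467089.
Step 6: alpha = 0.1. fail to reject H0.

rho = -0.2606, p = 0.467089, fail to reject H0 at alpha = 0.1.


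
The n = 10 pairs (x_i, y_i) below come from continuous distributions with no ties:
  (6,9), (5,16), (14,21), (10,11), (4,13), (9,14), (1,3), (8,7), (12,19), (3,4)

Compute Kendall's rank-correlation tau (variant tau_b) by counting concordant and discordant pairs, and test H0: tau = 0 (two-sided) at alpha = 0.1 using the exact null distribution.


Step 1: Enumerate the 45 unordered pairs (i,j) with i<j and classify each by sign(x_j-x_i) * sign(y_j-y_i).
  (1,2):dx=-1,dy=+7->D; (1,3):dx=+8,dy=+12->C; (1,4):dx=+4,dy=+2->C; (1,5):dx=-2,dy=+4->D
  (1,6):dx=+3,dy=+5->C; (1,7):dx=-5,dy=-6->C; (1,8):dx=+2,dy=-2->D; (1,9):dx=+6,dy=+10->C
  (1,10):dx=-3,dy=-5->C; (2,3):dx=+9,dy=+5->C; (2,4):dx=+5,dy=-5->D; (2,5):dx=-1,dy=-3->C
  (2,6):dx=+4,dy=-2->D; (2,7):dx=-4,dy=-13->C; (2,8):dx=+3,dy=-9->D; (2,9):dx=+7,dy=+3->C
  (2,10):dx=-2,dy=-12->C; (3,4):dx=-4,dy=-10->C; (3,5):dx=-10,dy=-8->C; (3,6):dx=-5,dy=-7->C
  (3,7):dx=-13,dy=-18->C; (3,8):dx=-6,dy=-14->C; (3,9):dx=-2,dy=-2->C; (3,10):dx=-11,dy=-17->C
  (4,5):dx=-6,dy=+2->D; (4,6):dx=-1,dy=+3->D; (4,7):dx=-9,dy=-8->C; (4,8):dx=-2,dy=-4->C
  (4,9):dx=+2,dy=+8->C; (4,10):dx=-7,dy=-7->C; (5,6):dx=+5,dy=+1->C; (5,7):dx=-3,dy=-10->C
  (5,8):dx=+4,dy=-6->D; (5,9):dx=+8,dy=+6->C; (5,10):dx=-1,dy=-9->C; (6,7):dx=-8,dy=-11->C
  (6,8):dx=-1,dy=-7->C; (6,9):dx=+3,dy=+5->C; (6,10):dx=-6,dy=-10->C; (7,8):dx=+7,dy=+4->C
  (7,9):dx=+11,dy=+16->C; (7,10):dx=+2,dy=+1->C; (8,9):dx=+4,dy=+12->C; (8,10):dx=-5,dy=-3->C
  (9,10):dx=-9,dy=-15->C
Step 2: C = 36, D = 9, total pairs = 45.
Step 3: tau = (C - D)/(n(n-1)/2) = (36 - 9)/45 = 0.600000.
Step 4: Exact two-sided p-value (enumerate n! = 3628800 permutations of y under H0): p = 0.016666.
Step 5: alpha = 0.1. reject H0.

tau_b = 0.6000 (C=36, D=9), p = 0.016666, reject H0.


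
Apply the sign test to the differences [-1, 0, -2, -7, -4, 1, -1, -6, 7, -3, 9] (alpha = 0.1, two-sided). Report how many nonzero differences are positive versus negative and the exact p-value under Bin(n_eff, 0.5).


Step 1: Discard zero differences. Original n = 11; n_eff = number of nonzero differences = 10.
Nonzero differences (with sign): -1, -2, -7, -4, +1, -1, -6, +7, -3, +9
Step 2: Count signs: positive = 3, negative = 7.
Step 3: Under H0: P(positive) = 0.5, so the number of positives S ~ Bin(10, 0.5).
Step 4: Two-sided exact p-value = sum of Bin(10,0.5) probabilities at or below the observed probability = 0.343750.
Step 5: alpha = 0.1. fail to reject H0.

n_eff = 10, pos = 3, neg = 7, p = 0.343750, fail to reject H0.


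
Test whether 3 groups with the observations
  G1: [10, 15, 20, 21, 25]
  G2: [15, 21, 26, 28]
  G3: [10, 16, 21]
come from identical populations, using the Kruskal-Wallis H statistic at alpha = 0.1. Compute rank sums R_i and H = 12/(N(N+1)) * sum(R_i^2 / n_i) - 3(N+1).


Step 1: Combine all N = 12 observations and assign midranks.
sorted (value, group, rank): (10,G1,1.5), (10,G3,1.5), (15,G1,3.5), (15,G2,3.5), (16,G3,5), (20,G1,6), (21,G1,8), (21,G2,8), (21,G3,8), (25,G1,10), (26,G2,11), (28,G2,12)
Step 2: Sum ranks within each group.
R_1 = 29 (n_1 = 5)
R_2 = 34.5 (n_2 = 4)
R_3 = 14.5 (n_3 = 3)
Step 3: H = 12/(N(N+1)) * sum(R_i^2/n_i) - 3(N+1)
     = 12/(12*13) * (29^2/5 + 34.5^2/4 + 14.5^2/3) - 3*13
     = 0.076923 * 535.846 - 39
     = 2.218910.
Step 4: Ties present; correction factor C = 1 - 36/(12^3 - 12) = 0.979021. Corrected H = 2.218910 / 0.979021 = 2.266458.
Step 5: Under H0, H ~ chi^2(2); p-value = 0.321992.
Step 6: alpha = 0.1. fail to reject H0.

H = 2.2665, df = 2, p = 0.321992, fail to reject H0.


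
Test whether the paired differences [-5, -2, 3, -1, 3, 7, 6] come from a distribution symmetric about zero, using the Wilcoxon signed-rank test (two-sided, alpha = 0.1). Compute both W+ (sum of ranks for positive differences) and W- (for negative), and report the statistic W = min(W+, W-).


Step 1: Drop any zero differences (none here) and take |d_i|.
|d| = [5, 2, 3, 1, 3, 7, 6]
Step 2: Midrank |d_i| (ties get averaged ranks).
ranks: |5|->5, |2|->2, |3|->3.5, |1|->1, |3|->3.5, |7|->7, |6|->6
Step 3: Attach original signs; sum ranks with positive sign and with negative sign.
W+ = 3.5 + 3.5 + 7 + 6 = 20
W- = 5 + 2 + 1 = 8
(Check: W+ + W- = 28 should equal n(n+1)/2 = 28.)
Step 4: Test statistic W = min(W+, W-) = 8.
Step 5: Ties in |d|, so use the tie-corrected normal approximation.
        E[W] = n(n+1)/4 = 7*8/4 = 14.
        Tie groups: |d|=3 (t=2); sum(t^3 - t) = 6.
        Var[W] = n(n+1)(2n+1)/24 - sum(t^3-t)/48 = 840/24 - 6/48 = 34.875.
        z = (W - E[W]) / sqrt(Var[W]) = (8 - 14) / 5.9055 = -1.0160.
        Two-sided p = 2*Phi(z) = 0.309629.
Step 6: alpha = 0.1. fail to reject H0.

W+ = 20, W- = 8, W = min = 8, p = 0.309629, fail to reject H0.


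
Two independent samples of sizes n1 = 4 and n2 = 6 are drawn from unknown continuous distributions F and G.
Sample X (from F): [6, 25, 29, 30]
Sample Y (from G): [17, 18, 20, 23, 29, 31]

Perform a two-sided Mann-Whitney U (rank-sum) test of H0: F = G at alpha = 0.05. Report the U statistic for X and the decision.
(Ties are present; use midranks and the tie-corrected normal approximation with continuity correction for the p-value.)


Step 1: Combine and sort all 10 observations; assign midranks.
sorted (value, group): (6,X), (17,Y), (18,Y), (20,Y), (23,Y), (25,X), (29,X), (29,Y), (30,X), (31,Y)
ranks: 6->1, 17->2, 18->3, 20->4, 23->5, 25->6, 29->7.5, 29->7.5, 30->9, 31->10
Step 2: Rank sum for X: R1 = 1 + 6 + 7.5 + 9 = 23.5.
Step 3: U_X = R1 - n1(n1+1)/2 = 23.5 - 4*5/2 = 23.5 - 10 = 13.5.
       U_Y = n1*n2 - U_X = 24 - 13.5 = 10.5.
Step 4: Ties are present, so use the tie-corrected normal approximation (with continuity correction) for the p-value.
Step 5: p-value = 0.830664; compare to alpha = 0.05. fail to reject H0.

U_X = 13.5, p = 0.830664, fail to reject H0 at alpha = 0.05.


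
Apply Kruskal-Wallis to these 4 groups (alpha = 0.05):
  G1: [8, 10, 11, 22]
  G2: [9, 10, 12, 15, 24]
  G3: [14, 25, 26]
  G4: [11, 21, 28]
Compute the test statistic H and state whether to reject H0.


Step 1: Combine all N = 15 observations and assign midranks.
sorted (value, group, rank): (8,G1,1), (9,G2,2), (10,G1,3.5), (10,G2,3.5), (11,G1,5.5), (11,G4,5.5), (12,G2,7), (14,G3,8), (15,G2,9), (21,G4,10), (22,G1,11), (24,G2,12), (25,G3,13), (26,G3,14), (28,G4,15)
Step 2: Sum ranks within each group.
R_1 = 21 (n_1 = 4)
R_2 = 33.5 (n_2 = 5)
R_3 = 35 (n_3 = 3)
R_4 = 30.5 (n_4 = 3)
Step 3: H = 12/(N(N+1)) * sum(R_i^2/n_i) - 3(N+1)
     = 12/(15*16) * (21^2/4 + 33.5^2/5 + 35^2/3 + 30.5^2/3) - 3*16
     = 0.050000 * 1053.12 - 48
     = 4.655833.
Step 4: Ties present; correction factor C = 1 - 12/(15^3 - 15) = 0.996429. Corrected H = 4.655833 / 0.996429 = 4.672521.
Step 5: Under H0, H ~ chi^2(3); p-value = 0.197408.
Step 6: alpha = 0.05. fail to reject H0.

H = 4.6725, df = 3, p = 0.197408, fail to reject H0.


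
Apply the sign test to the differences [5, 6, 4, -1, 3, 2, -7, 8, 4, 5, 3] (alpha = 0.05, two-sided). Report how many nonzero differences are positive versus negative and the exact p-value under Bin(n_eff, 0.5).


Step 1: Discard zero differences. Original n = 11; n_eff = number of nonzero differences = 11.
Nonzero differences (with sign): +5, +6, +4, -1, +3, +2, -7, +8, +4, +5, +3
Step 2: Count signs: positive = 9, negative = 2.
Step 3: Under H0: P(positive) = 0.5, so the number of positives S ~ Bin(11, 0.5).
Step 4: Two-sided exact p-value = sum of Bin(11,0.5) probabilities at or below the observed probability = 0.065430.
Step 5: alpha = 0.05. fail to reject H0.

n_eff = 11, pos = 9, neg = 2, p = 0.065430, fail to reject H0.
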